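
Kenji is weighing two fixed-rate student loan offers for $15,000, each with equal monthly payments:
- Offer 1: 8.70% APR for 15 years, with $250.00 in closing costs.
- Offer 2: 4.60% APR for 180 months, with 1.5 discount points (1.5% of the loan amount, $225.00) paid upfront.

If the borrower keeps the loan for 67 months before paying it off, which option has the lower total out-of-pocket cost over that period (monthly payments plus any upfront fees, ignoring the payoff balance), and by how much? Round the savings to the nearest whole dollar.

Offer 2 by $2,300

Offer 1: monthly rate = 8.7%/12 = 0.0072500; payment = 15,000 × 0.0072500 / (1 − (1+0.0072500)^−180) = $149.47.
Offer 2: at 4.60% the monthly rate is 0.0038333, so the payment is 15,000 × 0.0038333 / (1 − 1.0038333^−180) = $115.52.
Over 67 months: Offer 1 costs 67 × $149.47 + $250.00 = $10,264.49; Offer 2 costs 67 × $115.52 + $225.00 = $7,964.84.
Offer 2 is cheaper by $10,264.49 − $7,964.84 = $2,299.65.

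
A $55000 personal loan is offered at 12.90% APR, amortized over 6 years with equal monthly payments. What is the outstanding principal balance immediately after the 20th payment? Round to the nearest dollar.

$43,690

With monthly rate i = 12.9%/12 = 0.0107500, the balance after k of n payments is P · [(1+i)^n − (1+i)^k] / [(1+i)^n − 1].
(1+0.0107500)^72 = 2.15948405 and (1+0.0107500)^20 = 1.23844008, so the balance is 55,000 × (2.15948405 − 1.23844008) / (2.15948405 − 1) = $43,689.62.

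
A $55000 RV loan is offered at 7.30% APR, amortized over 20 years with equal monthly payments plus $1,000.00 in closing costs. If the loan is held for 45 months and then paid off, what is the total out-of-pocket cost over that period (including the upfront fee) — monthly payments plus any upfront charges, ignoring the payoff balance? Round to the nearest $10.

$20,640

At 7.30% the monthly rate is 0.0060833, so the payment is 55,000 × 0.0060833 / (1 − 1.0060833^−240) = $436.37.
Total outlay = 45 × $436.37 + $1,000.00 = $20,636.65.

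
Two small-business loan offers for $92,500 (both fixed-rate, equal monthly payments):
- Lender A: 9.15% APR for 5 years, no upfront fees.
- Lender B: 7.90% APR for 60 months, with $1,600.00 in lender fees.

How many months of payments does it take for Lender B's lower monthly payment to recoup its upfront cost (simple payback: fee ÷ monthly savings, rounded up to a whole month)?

29 months

Lender A: at 9.15% the monthly rate is 0.0076250, so the payment is 92,500 × 0.0076250 / (1 − 1.0076250^−60) = $1,926.89.
Lender B: at 7.90% the monthly rate is 0.0065833, so the payment is 92,500 × 0.0065833 / (1 − 1.0065833^−60) = $1,871.14.
Monthly savings = $1,926.89 − $1,871.14 = $55.75.
Break-even = $1,600.00 / $55.75 = 28.70 → 29 months.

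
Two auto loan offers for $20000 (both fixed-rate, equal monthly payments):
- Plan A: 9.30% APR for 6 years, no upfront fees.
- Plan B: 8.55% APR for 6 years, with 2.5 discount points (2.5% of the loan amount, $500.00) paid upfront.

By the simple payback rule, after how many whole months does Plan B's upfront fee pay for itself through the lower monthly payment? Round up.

68 months

Plan A: at 9.30% the monthly rate is 0.0077500, so the payment is 20,000 × 0.0077500 / (1 − 1.0077500^−72) = $363.50.
Plan B: monthly rate = 8.55%/12 = 0.0071250; payment = 20,000 × 0.0071250 / (1 − (1+0.0071250)^−72) = $356.06.
Monthly savings = $363.50 − $356.06 = $7.44.
Break-even = $500.00 / $7.44 = 67.20 → 68 months.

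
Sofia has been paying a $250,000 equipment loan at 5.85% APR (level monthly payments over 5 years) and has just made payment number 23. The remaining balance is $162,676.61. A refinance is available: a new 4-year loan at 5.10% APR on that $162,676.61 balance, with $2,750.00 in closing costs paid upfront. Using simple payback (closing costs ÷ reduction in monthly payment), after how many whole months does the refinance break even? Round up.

3 months

Current payment = 250,000 × 5.85%/12 / (1 − (1+0.0048750)^−60) = $4,815.78.
Refinanced payment = 162,676.61 × 0.0042500 / (1 − (1+0.0042500)^−48) = $3,753.70.
Monthly savings = $4,815.78 − $3,753.70 = $1,062.08.
Break-even = $2,750.00 / $1,062.08 = 2.59 → 3 months.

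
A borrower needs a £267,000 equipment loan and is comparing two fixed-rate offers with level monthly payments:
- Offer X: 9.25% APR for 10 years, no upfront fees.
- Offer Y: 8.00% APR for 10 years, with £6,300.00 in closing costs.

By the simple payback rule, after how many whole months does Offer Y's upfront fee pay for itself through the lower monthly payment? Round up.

36 months

Offer X: at 9.25% the monthly rate is 0.0077083, so the payment is 267,000 × 0.0077083 / (1 − 1.0077083^−120) = £3,418.47.
Offer Y: at 8.00% the monthly rate is 0.0066667, so the payment is 267,000 × 0.0066667 / (1 − 1.0066667^−120) = £3,239.45.
Monthly savings = £3,418.47 − £3,239.45 = £179.02.
Break-even = £6,300.00 / £179.02 = 35.19 → 36 months.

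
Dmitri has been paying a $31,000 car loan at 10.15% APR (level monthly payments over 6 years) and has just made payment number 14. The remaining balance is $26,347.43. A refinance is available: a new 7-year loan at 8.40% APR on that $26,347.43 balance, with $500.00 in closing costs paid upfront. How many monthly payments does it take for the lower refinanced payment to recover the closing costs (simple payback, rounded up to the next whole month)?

4 months

Current payment = 31,000 × 10.15%/12 / (1 − (1+0.0084583)^−72) = $576.65.
Refinanced payment = 26,347.43 × 0.0070000 / (1 − (1+0.0070000)^−84) = $415.93.
Monthly savings = $576.65 − $415.93 = $160.72.
Break-even = $500.00 / $160.72 = 3.11 → 4 months.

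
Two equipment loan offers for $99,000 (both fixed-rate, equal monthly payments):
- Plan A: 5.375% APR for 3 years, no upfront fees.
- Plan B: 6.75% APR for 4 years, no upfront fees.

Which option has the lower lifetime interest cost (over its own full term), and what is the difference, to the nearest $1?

Plan A: at 5.375% the monthly rate is 0.0044792, so the payment is 99,000 × 0.0044792 / (1 − 1.0044792^−36) = $2,983.82.
Total interest on Plan A = 36 × $2,983.82 − $99,000 = $8,417.52.
Plan B: at 6.75% the monthly rate is 0.0056250, so the payment is 99,000 × 0.0056250 / (1 − 1.0056250^−48) = $2,359.21.
Total interest on Plan B = 48 × $2,359.21 − $99,000 = $14,242.08.
Plan A is lower by $5,824.56.

Plan A by $5,825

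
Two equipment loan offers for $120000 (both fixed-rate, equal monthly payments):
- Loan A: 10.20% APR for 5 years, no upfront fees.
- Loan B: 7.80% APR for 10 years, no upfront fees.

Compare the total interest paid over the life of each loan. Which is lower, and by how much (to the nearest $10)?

Loan A by $19,510

Loan A: at 10.20% the monthly rate is 0.0085000, so the payment is 120,000 × 0.0085000 / (1 − 1.0085000^−60) = $2,561.47.
Total interest on Loan A = 60 × $2,561.47 − $120,000 = $33,688.20.
Loan B: at 7.80% the monthly rate is 0.0065000, so the payment is 120,000 × 0.0065000 / (1 − 1.0065000^−120) = $1,443.28.
Total interest on Loan B = 120 × $1,443.28 − $120,000 = $53,193.60.
Loan A is lower by $19,505.40.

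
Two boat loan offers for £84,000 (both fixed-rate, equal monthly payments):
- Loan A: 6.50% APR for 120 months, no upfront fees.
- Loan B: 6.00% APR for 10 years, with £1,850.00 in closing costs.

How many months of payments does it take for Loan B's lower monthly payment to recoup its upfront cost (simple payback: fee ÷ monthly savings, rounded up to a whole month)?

88 months

Loan A: at 6.50% the monthly rate is 0.0054167, so the payment is 84,000 × 0.0054167 / (1 − 1.0054167^−120) = £953.80.
Loan B: at 6.00% the monthly rate is 0.0050000, so the payment is 84,000 × 0.0050000 / (1 − 1.0050000^−120) = £932.57.
Monthly savings = £953.80 − £932.57 = £21.23.
Break-even = £1,850.00 / £21.23 = 87.14 → 88 months.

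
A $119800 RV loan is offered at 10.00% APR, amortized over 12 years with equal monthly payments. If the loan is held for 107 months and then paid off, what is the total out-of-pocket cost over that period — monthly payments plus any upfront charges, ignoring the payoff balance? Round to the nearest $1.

At 10.00% the monthly rate is 0.0083333, so the payment is 119,800 × 0.0083333 / (1 − 1.0083333^−144) = $1,431.70.
Total outlay = 107 × $1,431.70 = $153,191.90.

$153,192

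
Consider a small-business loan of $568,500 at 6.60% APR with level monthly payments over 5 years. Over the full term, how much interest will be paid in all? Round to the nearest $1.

$100,500

At 6.60% the monthly rate is 0.0055000, so the payment is 568,500 × 0.0055000 / (1 − 1.0055000^−60) = $11,150.00.
Total paid = 60 × $11,150.00 = $669,000.00; interest = $669,000.00 − $568,500 = $100,500.00.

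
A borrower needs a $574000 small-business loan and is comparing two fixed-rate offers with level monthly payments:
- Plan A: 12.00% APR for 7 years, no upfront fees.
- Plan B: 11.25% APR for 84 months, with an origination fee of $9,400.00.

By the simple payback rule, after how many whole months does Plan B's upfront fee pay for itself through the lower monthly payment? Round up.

42 months

Plan A: monthly rate = 12%/12 = 0.0100000; payment = 574,000 × 0.0100000 / (1 − (1+0.0100000)^−84) = $10,132.67.
Plan B: at 11.25% the monthly rate is 0.0093750, so the payment is 574,000 × 0.0093750 / (1 − 1.0093750^−84) = $9,903.89.
Monthly savings = $10,132.67 − $9,903.89 = $228.78.
Break-even = $9,400.00 / $228.78 = 41.09 → 42 months.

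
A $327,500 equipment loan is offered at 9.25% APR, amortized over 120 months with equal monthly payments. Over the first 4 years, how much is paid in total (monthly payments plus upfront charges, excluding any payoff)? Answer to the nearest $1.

$201,267

Monthly rate = 9.25%/12 = 0.0077083; payment = 327,500 × 0.0077083 / (1 − (1+0.0077083)^−120) = $4,193.07.
Total outlay = 48 × $4,193.07 = $201,267.36.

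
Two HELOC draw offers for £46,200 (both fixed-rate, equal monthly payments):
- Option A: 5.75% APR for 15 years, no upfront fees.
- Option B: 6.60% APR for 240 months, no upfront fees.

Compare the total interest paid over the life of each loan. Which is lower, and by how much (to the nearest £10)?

Option A by £14,270

Option A: monthly rate = 5.75%/12 = 0.0047917; payment = 46,200 × 0.0047917 / (1 − (1+0.0047917)^−180) = £383.65.
Total interest on Option A = 180 × £383.65 − £46,200 = £22,857.00.
Option B: monthly rate = 6.6%/12 = 0.0055000; payment = 46,200 × 0.0055000 / (1 − (1+0.0055000)^−240) = £347.18.
Total interest on Option B = 240 × £347.18 − £46,200 = £37,123.20.
Option A is lower by £14,266.20.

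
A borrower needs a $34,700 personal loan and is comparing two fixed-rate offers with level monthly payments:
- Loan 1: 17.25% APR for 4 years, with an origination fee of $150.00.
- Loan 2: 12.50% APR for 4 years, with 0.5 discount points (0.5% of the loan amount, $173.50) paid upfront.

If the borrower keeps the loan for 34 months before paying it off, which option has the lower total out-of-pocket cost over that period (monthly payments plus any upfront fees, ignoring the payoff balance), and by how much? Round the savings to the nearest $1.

Loan 2 by $2,813

Loan 1: at 17.25% the monthly rate is 0.0143750, so the payment is 34,700 × 0.0143750 / (1 − 1.0143750^−48) = $1,005.76.
Loan 2: monthly rate = 12.5%/12 = 0.0104167; payment = 34,700 × 0.0104167 / (1 − (1+0.0104167)^−48) = $922.33.
Over 34 months: Loan 1 costs 34 × $1,005.76 + $150.00 = $34,345.84; Loan 2 costs 34 × $922.33 + $173.50 = $31,532.72.
Loan 2 is cheaper by $34,345.84 − $31,532.72 = $2,813.12.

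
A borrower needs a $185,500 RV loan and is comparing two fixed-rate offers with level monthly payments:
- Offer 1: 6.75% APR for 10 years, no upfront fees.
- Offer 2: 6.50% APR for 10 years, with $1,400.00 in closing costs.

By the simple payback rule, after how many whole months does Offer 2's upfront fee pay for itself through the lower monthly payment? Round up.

Offer 1: monthly rate = 6.75%/12 = 0.0056250; payment = 185,500 × 0.0056250 / (1 − (1+0.0056250)^−120) = $2,129.99.
Offer 2: at 6.50% the monthly rate is 0.0054167, so the payment is 185,500 × 0.0054167 / (1 − 1.0054167^−120) = $2,106.31.
Monthly savings = $2,129.99 − $2,106.31 = $23.68.
Break-even = $1,400.00 / $23.68 = 59.12 → 60 months.

60 months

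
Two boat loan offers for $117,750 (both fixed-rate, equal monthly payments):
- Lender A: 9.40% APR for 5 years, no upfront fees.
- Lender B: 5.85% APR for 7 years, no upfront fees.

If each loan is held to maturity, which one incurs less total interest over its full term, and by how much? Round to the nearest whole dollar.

Lender B by $4,250

Lender A: monthly rate = 9.4%/12 = 0.0078333; payment = 117,750 × 0.0078333 / (1 − (1+0.0078333)^−60) = $2,467.22.
Total interest on Lender A = 60 × $2,467.22 − $117,750 = $30,283.20.
Lender B: at 5.85% the monthly rate is 0.0048750, so the payment is 117,750 × 0.0048750 / (1 − 1.0048750^−84) = $1,711.70.
Total interest on Lender B = 84 × $1,711.70 − $117,750 = $26,032.80.
Lender B is lower by $4,250.40.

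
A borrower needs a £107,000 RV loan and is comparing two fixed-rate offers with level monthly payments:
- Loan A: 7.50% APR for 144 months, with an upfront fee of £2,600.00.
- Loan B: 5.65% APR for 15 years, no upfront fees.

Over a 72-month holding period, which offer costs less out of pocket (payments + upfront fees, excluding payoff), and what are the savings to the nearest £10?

Loan A: monthly rate = 7.5%/12 = 0.0062500; payment = 107,000 × 0.0062500 / (1 − (1+0.0062500)^−144) = £1,129.09.
Loan B: at 5.65% the monthly rate is 0.0047083, so the payment is 107,000 × 0.0047083 / (1 − 1.0047083^−180) = £882.82.
Over 72 months: Loan A costs 72 × £1,129.09 + £2,600.00 = £83,894.48; Loan B costs 72 × £882.82 = £63,563.04.
Loan B is cheaper by £83,894.48 − £63,563.04 = £20,331.44.

Loan B by £20,330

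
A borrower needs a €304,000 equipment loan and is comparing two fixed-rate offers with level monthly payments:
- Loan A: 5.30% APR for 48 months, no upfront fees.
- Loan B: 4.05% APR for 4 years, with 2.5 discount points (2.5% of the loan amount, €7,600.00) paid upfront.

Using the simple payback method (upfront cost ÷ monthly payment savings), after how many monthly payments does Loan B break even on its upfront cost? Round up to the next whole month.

45 months

Loan A: monthly rate = 5.3%/12 = 0.0044167; payment = 304,000 × 0.0044167 / (1 − (1+0.0044167)^−48) = €7,042.29.
Loan B: monthly rate = 4.05%/12 = 0.0033750; payment = 304,000 × 0.0033750 / (1 − (1+0.0033750)^−48) = €6,870.84.
Monthly savings = €7,042.29 − €6,870.84 = €171.45.
Break-even = €7,600.00 / €171.45 = 44.33 → 45 months.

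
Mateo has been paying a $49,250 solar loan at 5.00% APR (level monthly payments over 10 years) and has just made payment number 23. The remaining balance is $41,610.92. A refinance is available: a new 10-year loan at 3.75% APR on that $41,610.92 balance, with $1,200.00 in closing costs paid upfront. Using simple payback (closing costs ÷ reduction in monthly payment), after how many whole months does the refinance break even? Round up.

12 months

Current payment = 49,250 × 5%/12 / (1 − (1+0.0041667)^−120) = $522.37.
Refinanced payment = 41,610.92 × 0.0031250 / (1 − (1+0.0031250)^−120) = $416.36.
Monthly savings = $522.37 − $416.36 = $106.01.
Break-even = $1,200.00 / $106.01 = 11.32 → 12 months.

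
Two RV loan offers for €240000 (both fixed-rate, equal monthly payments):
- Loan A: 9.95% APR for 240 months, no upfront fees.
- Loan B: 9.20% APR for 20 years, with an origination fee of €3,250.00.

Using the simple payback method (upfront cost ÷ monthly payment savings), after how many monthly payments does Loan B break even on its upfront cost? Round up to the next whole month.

28 months

Loan A: at 9.95% the monthly rate is 0.0082917, so the payment is 240,000 × 0.0082917 / (1 − 1.0082917^−240) = €2,308.11.
Loan B: at 9.20% the monthly rate is 0.0076667, so the payment is 240,000 × 0.0076667 / (1 − 1.0076667^−240) = €2,190.31.
Monthly savings = €2,308.11 − €2,190.31 = €117.80.
Break-even = €3,250.00 / €117.80 = 27.59 → 28 months.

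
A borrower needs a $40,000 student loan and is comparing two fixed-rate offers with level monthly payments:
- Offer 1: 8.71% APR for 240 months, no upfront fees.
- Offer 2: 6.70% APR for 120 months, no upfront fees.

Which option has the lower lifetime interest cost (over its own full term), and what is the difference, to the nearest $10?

Offer 2 by $29,600

Offer 1: monthly rate = 8.71%/12 = 0.0072583; payment = 40,000 × 0.0072583 / (1 − (1+0.0072583)^−240) = $352.46.
Total interest on Offer 1 = 240 × $352.46 − $40,000 = $44,590.40.
Offer 2: at 6.70% the monthly rate is 0.0055833, so the payment is 40,000 × 0.0055833 / (1 − 1.0055833^−120) = $458.27.
Total interest on Offer 2 = 120 × $458.27 − $40,000 = $14,992.40.
Offer 2 is lower by $29,598.00.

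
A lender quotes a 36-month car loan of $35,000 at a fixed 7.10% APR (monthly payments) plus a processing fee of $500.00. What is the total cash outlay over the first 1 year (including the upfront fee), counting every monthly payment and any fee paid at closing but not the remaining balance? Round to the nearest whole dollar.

$13,488

Monthly rate = 7.1%/12 = 0.0059167; payment = 35,000 × 0.0059167 / (1 − (1+0.0059167)^−36) = $1,082.30.
Total outlay = 12 × $1,082.30 + $500.00 = $13,487.60.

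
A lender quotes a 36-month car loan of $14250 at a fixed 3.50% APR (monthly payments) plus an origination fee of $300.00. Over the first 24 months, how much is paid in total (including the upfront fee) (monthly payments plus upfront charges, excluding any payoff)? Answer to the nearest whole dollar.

At 3.50% the monthly rate is 0.0029167, so the payment is 14,250 × 0.0029167 / (1 − 1.0029167^−36) = $417.55.
Total outlay = 24 × $417.55 + $300.00 = $10,321.20.

$10,321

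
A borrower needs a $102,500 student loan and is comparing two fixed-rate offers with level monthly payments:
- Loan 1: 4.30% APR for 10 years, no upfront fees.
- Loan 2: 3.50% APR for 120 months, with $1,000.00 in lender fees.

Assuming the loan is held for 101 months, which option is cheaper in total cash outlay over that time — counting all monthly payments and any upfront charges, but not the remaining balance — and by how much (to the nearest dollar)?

Loan 1: at 4.30% the monthly rate is 0.0035833, so the payment is 102,500 × 0.0035833 / (1 − 1.0035833^−120) = $1,052.44.
Loan 2: monthly rate = 3.5%/12 = 0.0029167; payment = 102,500 × 0.0029167 / (1 − (1+0.0029167)^−120) = $1,013.58.
Over 101 months: Loan 1 costs 101 × $1,052.44 = $106,296.44; Loan 2 costs 101 × $1,013.58 + $1,000.00 = $103,371.58.
Loan 2 is cheaper by $106,296.44 − $103,371.58 = $2,924.86.

Loan 2 by $2,925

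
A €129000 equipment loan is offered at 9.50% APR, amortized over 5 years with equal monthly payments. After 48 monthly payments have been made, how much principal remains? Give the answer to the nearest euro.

€30,898

With monthly rate i = 9.5%/12 = 0.0079167, the balance after k of n payments is P · [(1+i)^n − (1+i)^k] / [(1+i)^n − 1].
(1+0.0079167)^60 = 1.60500947 and (1+0.0079167)^48 = 1.46009825, so the balance is 129,000 × (1.60500947 − 1.46009825) / (1.60500947 − 1) = €30,897.94.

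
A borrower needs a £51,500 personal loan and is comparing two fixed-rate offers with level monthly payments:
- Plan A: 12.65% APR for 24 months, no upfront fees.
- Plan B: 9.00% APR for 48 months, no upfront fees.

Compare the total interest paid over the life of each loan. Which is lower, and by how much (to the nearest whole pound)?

Plan A: monthly rate = 12.65%/12 = 0.0105417; payment = 51,500 × 0.0105417 / (1 − (1+0.0105417)^−24) = £2,439.95.
Total interest on Plan A = 24 × £2,439.95 − £51,500 = £7,058.80.
Plan B: monthly rate = 9%/12 = 0.0075000; payment = 51,500 × 0.0075000 / (1 − (1+0.0075000)^−48) = £1,281.58.
Total interest on Plan B = 48 × £1,281.58 − £51,500 = £10,015.84.
Plan A is lower by £2,957.04.

Plan A by £2,957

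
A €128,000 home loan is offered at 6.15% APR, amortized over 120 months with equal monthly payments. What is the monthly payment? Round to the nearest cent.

Monthly rate = 6.15%/12 = 0.0051250; payment = 128,000 × 0.0051250 / (1 − (1+0.0051250)^−120) = €1,430.72.

€1,430.72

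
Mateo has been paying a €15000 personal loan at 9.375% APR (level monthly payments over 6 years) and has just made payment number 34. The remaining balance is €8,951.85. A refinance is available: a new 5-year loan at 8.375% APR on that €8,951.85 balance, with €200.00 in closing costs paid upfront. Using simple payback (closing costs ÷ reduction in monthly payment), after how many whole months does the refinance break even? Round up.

Current payment = 15,000 × 9.375%/12 / (1 − (1+0.0078125)^−72) = €273.18.
Refinanced payment = 8,951.85 × 0.0069792 / (1 − (1+0.0069792)^−60) = €183.12.
Monthly savings = €273.18 − €183.12 = €90.06.
Break-even = €200.00 / €90.06 = 2.22 → 3 months.

3 months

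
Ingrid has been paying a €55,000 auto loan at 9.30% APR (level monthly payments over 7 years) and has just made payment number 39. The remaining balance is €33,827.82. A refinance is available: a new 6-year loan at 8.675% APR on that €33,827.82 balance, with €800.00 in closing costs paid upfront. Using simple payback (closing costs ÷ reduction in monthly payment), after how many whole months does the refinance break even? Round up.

Current payment = 55,000 × 9.3%/12 / (1 − (1+0.0077500)^−84) = €893.30.
Refinanced payment = 33,827.82 × 0.0072292 / (1 − (1+0.0072292)^−72) = €604.32.
Monthly savings = €893.30 − €604.32 = €288.98.
Break-even = €800.00 / €288.98 = 2.77 → 3 months.

3 months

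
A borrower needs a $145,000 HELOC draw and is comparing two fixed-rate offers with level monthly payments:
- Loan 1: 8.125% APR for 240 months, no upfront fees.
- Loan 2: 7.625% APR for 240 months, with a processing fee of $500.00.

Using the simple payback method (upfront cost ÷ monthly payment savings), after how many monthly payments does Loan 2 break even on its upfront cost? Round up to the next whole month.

12 months

Loan 1: at 8.125% the monthly rate is 0.0067708, so the payment is 145,000 × 0.0067708 / (1 − 1.0067708^−240) = $1,224.14.
Loan 2: at 7.625% the monthly rate is 0.0063542, so the payment is 145,000 × 0.0063542 / (1 − 1.0063542^−240) = $1,179.22.
Monthly savings = $1,224.14 − $1,179.22 = $44.92.
Break-even = $500.00 / $44.92 = 11.13 → 12 months.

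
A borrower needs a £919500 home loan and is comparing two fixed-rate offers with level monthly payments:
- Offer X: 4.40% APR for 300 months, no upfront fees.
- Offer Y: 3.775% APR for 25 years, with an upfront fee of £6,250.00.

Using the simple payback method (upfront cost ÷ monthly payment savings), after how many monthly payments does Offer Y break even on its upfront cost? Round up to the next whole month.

20 months

Offer X: monthly rate = 4.4%/12 = 0.0036667; payment = 919,500 × 0.0036667 / (1 − (1+0.0036667)^−300) = £5,058.83.
Offer Y: at 3.775% the monthly rate is 0.0031458, so the payment is 919,500 × 0.0031458 / (1 − 1.0031458^−300) = £4,739.96.
Monthly savings = £5,058.83 − £4,739.96 = £318.87.
Break-even = £6,250.00 / £318.87 = 19.60 → 20 months.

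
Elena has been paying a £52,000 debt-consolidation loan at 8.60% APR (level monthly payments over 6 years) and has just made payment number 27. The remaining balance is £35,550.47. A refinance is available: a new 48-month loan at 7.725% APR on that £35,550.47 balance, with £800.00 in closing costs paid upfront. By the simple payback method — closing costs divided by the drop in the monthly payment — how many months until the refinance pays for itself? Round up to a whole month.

13 months

Current payment = 52,000 × 8.6%/12 / (1 − (1+0.0071667)^−72) = £927.04.
Refinanced payment = 35,550.47 × 0.0064375 / (1 − (1+0.0064375)^−48) = £863.31.
Monthly savings = £927.04 − £863.31 = £63.73.
Break-even = £800.00 / £63.73 = 12.55 → 13 months.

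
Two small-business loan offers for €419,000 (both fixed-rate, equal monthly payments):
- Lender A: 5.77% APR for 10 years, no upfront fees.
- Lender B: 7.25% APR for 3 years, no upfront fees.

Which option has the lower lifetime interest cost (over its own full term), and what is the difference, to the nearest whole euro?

Lender B by €84,945

Lender A: monthly rate = 5.77%/12 = 0.0048083; payment = 419,000 × 0.0048083 / (1 − (1+0.0048083)^−120) = €4,603.51.
Total interest on Lender A = 120 × €4,603.51 − €419,000 = €133,421.20.
Lender B: at 7.25% the monthly rate is 0.0060417, so the payment is 419,000 × 0.0060417 / (1 − 1.0060417^−36) = €12,985.45.
Total interest on Lender B = 36 × €12,985.45 − €419,000 = €48,476.20.
Lender B is lower by €84,945.00.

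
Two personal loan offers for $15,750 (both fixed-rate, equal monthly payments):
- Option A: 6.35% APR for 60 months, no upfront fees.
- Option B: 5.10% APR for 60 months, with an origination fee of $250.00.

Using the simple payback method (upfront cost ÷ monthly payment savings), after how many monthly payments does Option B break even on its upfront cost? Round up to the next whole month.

Option A: monthly rate = 6.35%/12 = 0.0052917; payment = 15,750 × 0.0052917 / (1 − (1+0.0052917)^−60) = $307.06.
Option B: monthly rate = 5.1%/12 = 0.0042500; payment = 15,750 × 0.0042500 / (1 − (1+0.0042500)^−60) = $297.94.
Monthly savings = $307.06 − $297.94 = $9.12.
Break-even = $250.00 / $9.12 = 27.41 → 28 months.

28 months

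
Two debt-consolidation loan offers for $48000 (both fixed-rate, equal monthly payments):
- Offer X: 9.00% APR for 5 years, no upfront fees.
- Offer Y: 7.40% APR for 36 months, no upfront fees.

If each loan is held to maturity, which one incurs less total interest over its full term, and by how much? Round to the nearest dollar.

Offer X: monthly rate = 9%/12 = 0.0075000; payment = 48,000 × 0.0075000 / (1 − (1+0.0075000)^−60) = $996.40.
Total interest on Offer X = 60 × $996.40 − $48,000 = $11,784.00.
Offer Y: monthly rate = 7.4%/12 = 0.0061667; payment = 48,000 × 0.0061667 / (1 − (1+0.0061667)^−36) = $1,490.89.
Total interest on Offer Y = 36 × $1,490.89 − $48,000 = $5,672.04.
Offer Y is lower by $6,111.96.

Offer Y by $6,112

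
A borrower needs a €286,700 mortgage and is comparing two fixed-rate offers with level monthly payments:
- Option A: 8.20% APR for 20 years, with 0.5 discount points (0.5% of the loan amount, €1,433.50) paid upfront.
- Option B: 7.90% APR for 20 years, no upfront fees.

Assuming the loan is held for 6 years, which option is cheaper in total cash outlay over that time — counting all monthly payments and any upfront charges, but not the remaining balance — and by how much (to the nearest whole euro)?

Option B by €5,294

Option A: monthly rate = 8.2%/12 = 0.0068333; payment = 286,700 × 0.0068333 / (1 − (1+0.0068333)^−240) = €2,433.88.
Option B: at 7.90% the monthly rate is 0.0065833, so the payment is 286,700 × 0.0065833 / (1 − 1.0065833^−240) = €2,380.26.
Over 72 months: Option A costs 72 × €2,433.88 + €1,433.50 = €176,672.86; Option B costs 72 × €2,380.26 = €171,378.72.
Option B is cheaper by €176,672.86 − €171,378.72 = €5,294.14.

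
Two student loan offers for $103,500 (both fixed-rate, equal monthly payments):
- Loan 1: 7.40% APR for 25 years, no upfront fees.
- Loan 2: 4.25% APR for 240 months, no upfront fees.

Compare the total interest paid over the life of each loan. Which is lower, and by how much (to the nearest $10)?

Loan 2 by $73,620

Loan 1: monthly rate = 7.4%/12 = 0.0061667; payment = 103,500 × 0.0061667 / (1 − (1+0.0061667)^−300) = $758.14.
Total interest on Loan 1 = 300 × $758.14 − $103,500 = $123,942.00.
Loan 2: at 4.25% the monthly rate is 0.0035417, so the payment is 103,500 × 0.0035417 / (1 − 1.0035417^−240) = $640.91.
Total interest on Loan 2 = 240 × $640.91 − $103,500 = $50,318.40.
Loan 2 is lower by $73,623.60.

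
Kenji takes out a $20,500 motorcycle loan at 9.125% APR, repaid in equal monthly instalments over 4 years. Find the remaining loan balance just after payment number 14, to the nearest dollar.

With monthly rate i = 9.125%/12 = 0.0076042, the balance after k of n payments is P · [(1+i)^n − (1+i)^k] / [(1+i)^n − 1].
(1+0.0076042)^48 = 1.43852637 and (1+0.0076042)^14 = 1.11188371, so the balance is 20,500 × (1.43852637 − 1.11188371) / (1.43852637 − 1) = $15,269.72.

$15,270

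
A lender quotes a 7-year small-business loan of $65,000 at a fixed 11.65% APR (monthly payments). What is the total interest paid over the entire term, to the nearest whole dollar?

At 11.65% the monthly rate is 0.0097083, so the payment is 65,000 × 0.0097083 / (1 − 1.0097083^−84) = $1,135.30.
Total paid = 84 × $1,135.30 = $95,365.20; interest = $95,365.20 − $65,000 = $30,365.20.

$30,365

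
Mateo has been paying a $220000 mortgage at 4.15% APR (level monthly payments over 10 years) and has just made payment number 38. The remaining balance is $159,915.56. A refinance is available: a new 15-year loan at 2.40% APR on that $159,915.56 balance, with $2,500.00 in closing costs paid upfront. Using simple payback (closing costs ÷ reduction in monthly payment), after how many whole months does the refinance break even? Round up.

3 months

Current payment = 220,000 × 4.15%/12 / (1 − (1+0.0034583)^−120) = $2,243.11.
Refinanced payment = 159,915.56 × 0.0020000 / (1 − (1+0.0020000)^−180) = $1,058.79.
Monthly savings = $2,243.11 − $1,058.79 = $1,184.32.
Break-even = $2,500.00 / $1,184.32 = 2.11 → 3 months.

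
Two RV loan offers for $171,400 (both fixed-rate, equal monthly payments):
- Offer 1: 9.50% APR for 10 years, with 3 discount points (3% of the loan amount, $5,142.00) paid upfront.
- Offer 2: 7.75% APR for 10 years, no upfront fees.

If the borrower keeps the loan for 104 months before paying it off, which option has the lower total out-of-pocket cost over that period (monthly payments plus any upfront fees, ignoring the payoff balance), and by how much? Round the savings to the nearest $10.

Offer 2 by $21,870

Offer 1: monthly rate = 9.5%/12 = 0.0079167; payment = 171,400 × 0.0079167 / (1 − (1+0.0079167)^−120) = $2,217.87.
Offer 2: monthly rate = 7.75%/12 = 0.0064583; payment = 171,400 × 0.0064583 / (1 − (1+0.0064583)^−120) = $2,056.98.
Over 104 months: Offer 1 costs 104 × $2,217.87 + $5,142.00 = $235,800.48; Offer 2 costs 104 × $2,056.98 = $213,925.92.
Offer 2 is cheaper by $235,800.48 − $213,925.92 = $21,874.56.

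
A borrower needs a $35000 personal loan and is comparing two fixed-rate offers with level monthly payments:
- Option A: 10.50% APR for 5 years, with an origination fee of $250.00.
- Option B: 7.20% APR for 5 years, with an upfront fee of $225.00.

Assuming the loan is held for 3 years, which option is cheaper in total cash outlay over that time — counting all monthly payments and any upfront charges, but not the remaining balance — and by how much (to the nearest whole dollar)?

Option B by $2,039

Option A: at 10.50% the monthly rate is 0.0087500, so the payment is 35,000 × 0.0087500 / (1 − 1.0087500^−60) = $752.29.
Option B: at 7.20% the monthly rate is 0.0060000, so the payment is 35,000 × 0.0060000 / (1 − 1.0060000^−60) = $696.35.
Over 36 months: Option A costs 36 × $752.29 + $250.00 = $27,332.44; Option B costs 36 × $696.35 + $225.00 = $25,293.60.
Option B is cheaper by $27,332.44 − $25,293.60 = $2,038.84.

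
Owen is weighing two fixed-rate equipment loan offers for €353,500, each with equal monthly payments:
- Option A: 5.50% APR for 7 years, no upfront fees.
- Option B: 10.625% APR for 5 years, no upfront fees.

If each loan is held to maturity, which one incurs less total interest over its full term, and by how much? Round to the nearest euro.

Option A by €30,496

Option A: monthly rate = 5.5%/12 = 0.0045833; payment = 353,500 × 0.0045833 / (1 − (1+0.0045833)^−84) = €5,079.81.
Total interest on Option A = 84 × €5,079.81 − €353,500 = €73,204.04.
Option B: at 10.625% the monthly rate is 0.0088542, so the payment is 353,500 × 0.0088542 / (1 − 1.0088542^−60) = €7,620.00.
Total interest on Option B = 60 × €7,620.00 − €353,500 = €103,700.00.
Option A is lower by €30,495.96.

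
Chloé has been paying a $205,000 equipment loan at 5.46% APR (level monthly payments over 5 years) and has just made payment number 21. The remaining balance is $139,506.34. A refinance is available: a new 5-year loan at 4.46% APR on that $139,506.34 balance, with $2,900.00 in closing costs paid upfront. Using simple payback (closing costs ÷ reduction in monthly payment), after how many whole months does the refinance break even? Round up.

3 months

Current payment = 205,000 × 5.46%/12 / (1 − (1+0.0045500)^−60) = $3,911.95.
Refinanced payment = 139,506.34 × 0.0037167 / (1 − (1+0.0037167)^−60) = $2,598.28.
Monthly savings = $3,911.95 − $2,598.28 = $1,313.67.
Break-even = $2,900.00 / $1,313.67 = 2.21 → 3 months.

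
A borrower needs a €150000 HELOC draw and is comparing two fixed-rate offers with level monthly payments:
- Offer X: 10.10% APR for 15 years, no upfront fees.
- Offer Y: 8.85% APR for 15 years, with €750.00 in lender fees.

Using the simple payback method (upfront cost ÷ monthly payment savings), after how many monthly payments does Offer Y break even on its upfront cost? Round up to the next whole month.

7 months

Offer X: at 10.10% the monthly rate is 0.0084167, so the payment is 150,000 × 0.0084167 / (1 − 1.0084167^−180) = €1,621.10.
Offer Y: monthly rate = 8.85%/12 = 0.0073750; payment = 150,000 × 0.0073750 / (1 − (1+0.0073750)^−180) = €1,508.04.
Monthly savings = €1,621.10 − €1,508.04 = €113.06.
Break-even = €750.00 / €113.06 = 6.63 → 7 months.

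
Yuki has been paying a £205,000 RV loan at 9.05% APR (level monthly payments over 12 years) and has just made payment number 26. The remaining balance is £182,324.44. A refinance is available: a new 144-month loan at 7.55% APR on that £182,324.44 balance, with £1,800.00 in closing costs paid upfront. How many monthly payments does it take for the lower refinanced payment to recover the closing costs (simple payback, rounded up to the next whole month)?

Current payment = 205,000 × 9.05%/12 / (1 − (1+0.0075417)^−144) = £2,338.74.
Refinanced payment = 182,324.44 × 0.0062917 / (1 − (1+0.0062917)^−144) = £1,928.87.
Monthly savings = £2,338.74 − £1,928.87 = £409.87.
Break-even = £1,800.00 / £409.87 = 4.39 → 5 months.

5 months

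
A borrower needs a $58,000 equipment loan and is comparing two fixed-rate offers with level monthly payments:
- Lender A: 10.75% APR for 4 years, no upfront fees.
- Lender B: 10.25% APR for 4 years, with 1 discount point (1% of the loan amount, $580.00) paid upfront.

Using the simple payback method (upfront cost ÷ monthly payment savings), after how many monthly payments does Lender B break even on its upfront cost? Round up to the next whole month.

42 months

Lender A: at 10.75% the monthly rate is 0.0089583, so the payment is 58,000 × 0.0089583 / (1 − 1.0089583^−48) = $1,492.01.
Lender B: monthly rate = 10.25%/12 = 0.0085417; payment = 58,000 × 0.0085417 / (1 − (1+0.0085417)^−48) = $1,478.00.
Monthly savings = $1,492.01 − $1,478.00 = $14.01.
Break-even = $580.00 / $14.01 = 41.40 → 42 months.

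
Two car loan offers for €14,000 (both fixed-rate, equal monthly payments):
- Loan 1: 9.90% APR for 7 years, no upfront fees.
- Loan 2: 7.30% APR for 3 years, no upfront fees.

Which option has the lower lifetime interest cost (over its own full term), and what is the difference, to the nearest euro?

Loan 1: monthly rate = 9.9%/12 = 0.0082500; payment = 14,000 × 0.0082500 / (1 − (1+0.0082500)^−84) = €231.69.
Total interest on Loan 1 = 84 × €231.69 − €14,000 = €5,461.96.
Loan 2: at 7.30% the monthly rate is 0.0060833, so the payment is 14,000 × 0.0060833 / (1 − 1.0060833^−36) = €434.20.
Total interest on Loan 2 = 36 × €434.20 − €14,000 = €1,631.20.
Loan 2 is lower by €3,830.76.

Loan 2 by €3,831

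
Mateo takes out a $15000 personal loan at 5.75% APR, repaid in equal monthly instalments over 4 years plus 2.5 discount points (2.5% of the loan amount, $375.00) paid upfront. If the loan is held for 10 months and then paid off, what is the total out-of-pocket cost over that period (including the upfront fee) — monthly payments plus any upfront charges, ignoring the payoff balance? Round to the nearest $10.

$3,880

Monthly rate = 5.75%/12 = 0.0047917; payment = 15,000 × 0.0047917 / (1 − (1+0.0047917)^−48) = $350.56.
Total outlay = 10 × $350.56 + $375.00 = $3,880.60.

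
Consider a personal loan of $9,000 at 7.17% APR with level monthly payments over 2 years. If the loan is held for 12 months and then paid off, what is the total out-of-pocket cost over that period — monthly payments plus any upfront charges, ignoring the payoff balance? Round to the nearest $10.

At 7.17% the monthly rate is 0.0059750, so the payment is 9,000 × 0.0059750 / (1 − 1.0059750^−24) = $403.65.
Total outlay = 12 × $403.65 = $4,843.80.

$4,840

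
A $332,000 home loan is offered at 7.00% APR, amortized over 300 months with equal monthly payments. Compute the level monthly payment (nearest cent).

$2,346.51

Monthly rate = 7%/12 = 0.0058333; payment = 332,000 × 0.0058333 / (1 − (1+0.0058333)^−300) = $2,346.51.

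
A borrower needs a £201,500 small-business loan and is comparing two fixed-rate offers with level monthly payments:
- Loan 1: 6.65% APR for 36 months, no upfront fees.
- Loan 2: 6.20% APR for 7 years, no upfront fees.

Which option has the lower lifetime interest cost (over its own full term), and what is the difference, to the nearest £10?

Loan 1 by £26,070

Loan 1: monthly rate = 6.65%/12 = 0.0055417; payment = 201,500 × 0.0055417 / (1 − (1+0.0055417)^−36) = £6,189.54.
Total interest on Loan 1 = 36 × £6,189.54 − £201,500 = £21,323.44.
Loan 2: monthly rate = 6.2%/12 = 0.0051667; payment = 201,500 × 0.0051667 / (1 − (1+0.0051667)^−84) = £2,962.98.
Total interest on Loan 2 = 84 × £2,962.98 − £201,500 = £47,390.32.
Loan 1 is lower by £26,066.88.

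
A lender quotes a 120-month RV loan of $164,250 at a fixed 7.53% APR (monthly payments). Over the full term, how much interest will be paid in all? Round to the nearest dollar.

$70,020

At 7.53% the monthly rate is 0.0062750, so the payment is 164,250 × 0.0062750 / (1 − 1.0062750^−120) = $1,952.25.
Total paid = 120 × $1,952.25 = $234,270.00; interest = $234,270.00 − $164,250 = $70,020.00.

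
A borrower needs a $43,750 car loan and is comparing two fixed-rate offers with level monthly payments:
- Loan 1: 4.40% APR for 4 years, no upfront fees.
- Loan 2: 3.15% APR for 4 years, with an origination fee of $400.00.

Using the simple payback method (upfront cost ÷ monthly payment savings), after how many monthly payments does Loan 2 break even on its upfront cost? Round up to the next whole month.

17 months

Loan 1: at 4.40% the monthly rate is 0.0036667, so the payment is 43,750 × 0.0036667 / (1 − 1.0036667^−48) = $995.68.
Loan 2: at 3.15% the monthly rate is 0.0026250, so the payment is 43,750 × 0.0026250 / (1 − 1.0026250^−48) = $971.28.
Monthly savings = $995.68 − $971.28 = $24.40.
Break-even = $400.00 / $24.40 = 16.39 → 17 months.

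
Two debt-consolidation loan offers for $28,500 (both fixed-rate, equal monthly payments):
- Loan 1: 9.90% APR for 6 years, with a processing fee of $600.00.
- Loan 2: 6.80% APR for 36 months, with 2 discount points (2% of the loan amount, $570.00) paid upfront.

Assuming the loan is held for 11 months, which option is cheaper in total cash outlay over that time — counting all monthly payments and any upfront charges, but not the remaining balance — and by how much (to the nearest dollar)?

Loan 1: at 9.90% the monthly rate is 0.0082500, so the payment is 28,500 × 0.0082500 / (1 − 1.0082500^−72) = $526.55.
Loan 2: monthly rate = 6.8%/12 = 0.0056667; payment = 28,500 × 0.0056667 / (1 − (1+0.0056667)^−36) = $877.39.
Over 11 months: Loan 1 costs 11 × $526.55 + $600.00 = $6,392.05; Loan 2 costs 11 × $877.39 + $570.00 = $10,221.29.
Loan 1 is cheaper by $10,221.29 − $6,392.05 = $3,829.24.

Loan 1 by $3,829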